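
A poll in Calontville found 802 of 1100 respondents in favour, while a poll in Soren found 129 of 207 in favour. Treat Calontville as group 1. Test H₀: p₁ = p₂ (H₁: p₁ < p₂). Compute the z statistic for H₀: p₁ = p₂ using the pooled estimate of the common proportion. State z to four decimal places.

p̂₁ = 802/1100 ≈ 0.729091, p̂₂ = 129/207 ≈ 0.623188.
Pooled p̂ = (802+129)/(1100+207) = 931/1307 = 0.712318.
SE = √(p̂(1−p̂)(1/n₁+1/n₂)) = √(0.712318·0.287682·0.00574001) = √(0.00117625) = 0.034296.
z = (0.729091 − 0.623188)/0.034296 = 0.105903/0.034296 = 3.0879.
p-value = P(Z < 3.088) ≈ 0.9990.

z = 3.0879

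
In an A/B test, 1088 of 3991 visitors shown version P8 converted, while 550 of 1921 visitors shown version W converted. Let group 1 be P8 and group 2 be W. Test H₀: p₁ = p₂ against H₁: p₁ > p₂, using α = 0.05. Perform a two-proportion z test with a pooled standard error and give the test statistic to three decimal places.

z = -1.102

p̂₁ = 1088/3991 = 0.27261, p̂₂ = 550/1921 = 0.28631.
Pooled p̂ = (1088+550)/(3991+1921) = 1638/5912 = 0.27706.
SE = √(p̂(1−p̂)(1/n₁+1/n₂)) = √(0.27706·0.72294·0.000771126) = √(0.000154456) = 0.01243.
z = (0.27261 − 0.28631)/0.01243 = -0.01370/0.01243 = -1.102.
p-value = P(Z > -1.102) ≈ 0.8648, so at α = 0.05 we fail to reject H₀.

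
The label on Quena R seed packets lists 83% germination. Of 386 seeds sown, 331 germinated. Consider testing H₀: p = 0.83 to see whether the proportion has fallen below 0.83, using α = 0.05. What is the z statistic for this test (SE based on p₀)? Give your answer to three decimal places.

p̂ = 331/386 = 0.85751.
Under H₀, SE = √(0.83·0.17/386) = √(0.000365544) = 0.01912.
z = (0.85751 − 0.83)/0.01912 = 0.02751/0.01912 = 1.439.
p-value = P(Z < 1.439) ≈ 0.9249. With α = 0.05, fail to reject H₀.

z = 1.439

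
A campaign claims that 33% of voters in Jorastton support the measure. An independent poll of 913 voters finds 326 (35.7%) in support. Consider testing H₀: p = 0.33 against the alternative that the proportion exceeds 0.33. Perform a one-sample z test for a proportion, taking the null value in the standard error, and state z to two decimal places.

z = 1.74

p̂ = 326/913 ≈ 0.3571.
SE = √(p₀(1−p₀)/n) = √(0.2211/913) = 0.0156.
z = (0.3571 − 0.33)/0.0156 = 0.0271/0.0156 = 1.74.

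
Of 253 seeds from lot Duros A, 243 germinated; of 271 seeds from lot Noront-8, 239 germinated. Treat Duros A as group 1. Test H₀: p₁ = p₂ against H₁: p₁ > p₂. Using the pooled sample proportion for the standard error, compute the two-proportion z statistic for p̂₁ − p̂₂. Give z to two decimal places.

z = 3.31

p̂₁ = 243/253 = 0.96047, p̂₂ = 239/271 = 0.88192.
Pooled p̂ = (243+239)/(253+271) = 482/524 = 0.91985.
SE = √(p̂(1−p̂)(1/n₁+1/n₂)) = √(0.91985·0.08015·0.00764261) = √(0.000563476) = 0.02374.
z = (0.96047 − 0.88192)/0.02374 = 0.07855/0.02374 = 3.31.
p-value = P(Z > 3.309) ≈ 0.0005.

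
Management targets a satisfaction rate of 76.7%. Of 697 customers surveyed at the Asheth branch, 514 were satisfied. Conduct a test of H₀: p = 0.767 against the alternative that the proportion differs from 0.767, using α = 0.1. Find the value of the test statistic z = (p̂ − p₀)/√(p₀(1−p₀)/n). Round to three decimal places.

z = -1.846

p̂ = 514/697 ≈ 0.73745.
Under H₀, SE = √(0.767·0.233/697) = √(0.0002564) = 0.01601.
z = (0.73745 − 0.767)/0.01601 = -0.02955/0.01601 = -1.846.
p-value = 2·P(Z > 1.846) ≈ 0.0649, so at α = 0.1 we reject H₀.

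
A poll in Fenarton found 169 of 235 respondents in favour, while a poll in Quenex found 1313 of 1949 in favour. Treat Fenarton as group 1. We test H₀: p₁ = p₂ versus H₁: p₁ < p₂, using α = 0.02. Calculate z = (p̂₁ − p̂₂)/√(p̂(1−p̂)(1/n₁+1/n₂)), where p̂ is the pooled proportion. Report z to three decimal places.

p̂₁ = 169/235 ≈ 0.71915, p̂₂ = 1313/1949 ≈ 0.67368.
Pooled p̂ = (169+1313)/(235+1949) = 1482/2184 = 0.67857.
SE = √(p̂(1−p̂)(1/n₁+1/n₂)) = √(0.67857·0.32143·0.0047684) = √(0.00104005) = 0.03225.
z = (0.71915 − 0.67368)/0.03225 = 0.04547/0.03225 = 1.410.
p-value = P(Z < 1.410) ≈ 0.9207; since p > α = 0.02, fail to reject H₀.

z = 1.410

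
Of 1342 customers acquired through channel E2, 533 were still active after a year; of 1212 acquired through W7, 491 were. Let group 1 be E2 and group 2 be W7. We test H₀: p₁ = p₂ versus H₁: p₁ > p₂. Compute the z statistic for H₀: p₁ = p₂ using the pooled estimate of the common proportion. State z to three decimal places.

z = -0.409

p̂₁ = 533/1342 ≈ 0.39717, p̂₂ = 491/1212 ≈ 0.40512.
Pooled p̂ = (533+491)/(1342+1212) = 1024/2554 = 0.40094.
SE = √(p̂(1−p̂)(1/n₁+1/n₂)) = √(0.40094·0.59906·0.00157024) = √(0.000377151) = 0.01942.
z = (0.39717 − 0.40512)/0.01942 = -0.00795/0.01942 = -0.409.
p-value = P(Z > -0.409) ≈ 0.6588.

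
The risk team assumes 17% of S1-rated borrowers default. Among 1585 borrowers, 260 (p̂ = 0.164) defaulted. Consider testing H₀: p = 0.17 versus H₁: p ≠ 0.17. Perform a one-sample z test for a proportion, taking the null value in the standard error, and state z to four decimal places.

p̂ = 260/1585 = 0.164038.
SE = √(p₀(1−p₀)/n) = √(0.1411/1585) = 0.009435.
z = (0.164038 − 0.17)/0.009435 = -0.005962/0.009435 = -0.6319.

z = -0.6319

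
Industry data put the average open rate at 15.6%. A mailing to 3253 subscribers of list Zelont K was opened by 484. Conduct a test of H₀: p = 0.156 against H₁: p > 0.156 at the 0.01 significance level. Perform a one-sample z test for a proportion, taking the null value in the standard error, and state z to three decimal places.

p̂ = 484/3253 = 0.14879.
Under H₀, SE = √(0.156·0.844/3253) = √(4.04746e-05) = 0.00636.
z = (0.14879 − 0.156)/0.00636 = -0.00721/0.00636 = -1.134.
p-value = P(Z > -1.134) ≈ 0.8716, so at α = 0.01 we fail to reject H₀.

z = -1.134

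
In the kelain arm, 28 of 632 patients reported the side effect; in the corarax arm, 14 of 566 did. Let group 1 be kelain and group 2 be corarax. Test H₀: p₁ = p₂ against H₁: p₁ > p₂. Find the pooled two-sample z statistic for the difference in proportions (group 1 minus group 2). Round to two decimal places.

z = 1.84

p̂₁ = 28/632 = 0.04430, p̂₂ = 14/566 = 0.02473.
Pooled p̂ = (28+14)/(632+566) = 42/1198 = 0.03506.
SE = √(0.0338293 × 0.00334906) = 0.01064.
z = (0.04430 − 0.02473)/0.01064 = 0.01957/0.01064 = 1.84.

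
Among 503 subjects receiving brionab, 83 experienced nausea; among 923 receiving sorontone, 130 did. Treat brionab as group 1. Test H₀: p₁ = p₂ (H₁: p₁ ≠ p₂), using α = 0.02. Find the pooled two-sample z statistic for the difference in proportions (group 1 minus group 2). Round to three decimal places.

p̂₁ = 83/503 ≈ 0.16501, p̂₂ = 130/923 ≈ 0.14085.
Pooled p̂ = (83+130)/(503+923) = 213/1426 = 0.14937.
SE = √(p̂(1−p̂)(1/n₁+1/n₂)) = √(0.14937·0.85063·0.0030715) = √(0.000390257) = 0.01975.
z = (0.16501 − 0.14085)/0.01975 = 0.02416/0.01975 = 1.223.
Two-sided p-value ≈ 2·Φ(−1.223) = 0.2212, so at α = 0.02 we fail to reject H₀.

z = 1.223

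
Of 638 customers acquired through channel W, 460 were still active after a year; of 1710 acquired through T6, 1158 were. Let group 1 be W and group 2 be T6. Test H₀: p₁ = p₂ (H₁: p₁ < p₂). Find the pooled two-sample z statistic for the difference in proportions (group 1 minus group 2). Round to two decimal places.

z = 2.04

p̂₁ = 460/638 ≈ 0.7210, p̂₂ = 1158/1710 ≈ 0.6772.
Pooled p̂ = (460+1158)/(638+1710) = 1618/2348 = 0.6891.
SE = √(p̂(1−p̂)(1/n₁+1/n₂)) = √(0.6891·0.3109·0.00215219) = √(0.000461091) = 0.0215.
z = (0.7210 − 0.6772)/0.0215 = 0.0438/0.0215 = 2.04.
p-value = P(Z < 2.040) ≈ 0.9793.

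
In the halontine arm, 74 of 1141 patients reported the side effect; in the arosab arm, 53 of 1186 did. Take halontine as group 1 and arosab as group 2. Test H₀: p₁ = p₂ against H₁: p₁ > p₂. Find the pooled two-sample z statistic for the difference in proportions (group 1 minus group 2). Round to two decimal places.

z = 2.14

p̂₁ = 74/1141 ≈ 0.06486, p̂₂ = 53/1186 ≈ 0.04469.
Pooled p̂ = (74+53)/(1141+1186) = 127/2327 = 0.05458.
SE = √(p̂(1−p̂)(1/n₁+1/n₂)) = √(0.05458·0.94542·0.00171959) = √(8.87278e-05) = 0.00942.
z = (0.06486 − 0.04469)/0.00942 = 0.02017/0.00942 = 2.14.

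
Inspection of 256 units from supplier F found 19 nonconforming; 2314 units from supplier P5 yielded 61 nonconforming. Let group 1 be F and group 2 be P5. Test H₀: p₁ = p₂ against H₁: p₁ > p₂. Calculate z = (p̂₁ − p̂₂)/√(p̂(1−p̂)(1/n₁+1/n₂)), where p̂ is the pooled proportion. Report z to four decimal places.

p̂₁ = 19/256 = 0.074219, p̂₂ = 61/2314 = 0.026361.
Pooled p̂ = (19+61)/(256+2314) = 80/2570 = 0.031128.
SE = √(0.0301594 × 0.0043384) = 0.011439.
z = (0.074219 − 0.026361)/0.011439 = 0.047858/0.011439 = 4.1838.

z = 4.1838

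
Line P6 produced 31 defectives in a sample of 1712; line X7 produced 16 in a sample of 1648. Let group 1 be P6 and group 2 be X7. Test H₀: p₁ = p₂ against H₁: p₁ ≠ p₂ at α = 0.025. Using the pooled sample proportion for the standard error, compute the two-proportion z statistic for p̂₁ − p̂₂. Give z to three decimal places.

z = 2.072

p̂₁ = 31/1712 = 0.018107, p̂₂ = 16/1648 = 0.009709.
Pooled p̂ = (31+16)/(1712+1648) = 47/3360 = 0.013988.
SE = √(0.0137924 × 0.00119091) = 0.004053.
z = (0.018107 − 0.009709)/0.004053 = 0.008398/0.004053 = 2.072.
Two-sided p-value ≈ 2·Φ(−2.072) = 0.0382, so at α = 0.025 we fail to reject H₀.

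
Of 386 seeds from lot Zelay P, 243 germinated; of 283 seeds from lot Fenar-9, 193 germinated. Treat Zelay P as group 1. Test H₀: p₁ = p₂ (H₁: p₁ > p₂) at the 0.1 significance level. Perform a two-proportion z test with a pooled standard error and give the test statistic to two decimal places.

z = -1.41

p̂₁ = 243/386 ≈ 0.6295, p̂₂ = 193/283 ≈ 0.6820.
Pooled p̂ = (243+193)/(386+283) = 436/669 = 0.6517.
SE = √(p̂(1−p̂)(1/n₁+1/n₂)) = √(0.6517·0.3483·0.00612424) = √(0.00139009) = 0.0373.
z = (0.6295 − 0.6820)/0.0373 = -0.0525/0.0373 = -1.41.
p-value = P(Z > -1.407) ≈ 0.9202, so at α = 0.1 we fail to reject H₀.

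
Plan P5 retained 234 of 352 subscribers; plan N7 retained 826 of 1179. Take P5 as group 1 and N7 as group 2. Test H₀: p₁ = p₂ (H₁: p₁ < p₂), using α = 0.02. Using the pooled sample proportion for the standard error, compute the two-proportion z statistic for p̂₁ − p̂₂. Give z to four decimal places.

p̂₁ = 234/352 = 0.664773, p̂₂ = 826/1179 = 0.700594.
Pooled p̂ = (234+826)/(352+1179) = 1060/1531 = 0.692358.
SE = √(p̂(1−p̂)(1/n₁+1/n₂)) = √(0.692358·0.307642·0.00368909) = √(0.000785769) = 0.028032.
z = (0.664773 − 0.700594)/0.028032 = -0.035821/0.028032 = -1.2779.
p-value = P(Z < -1.278) ≈ 0.1006. With α = 0.02, fail to reject H₀.

z = -1.2779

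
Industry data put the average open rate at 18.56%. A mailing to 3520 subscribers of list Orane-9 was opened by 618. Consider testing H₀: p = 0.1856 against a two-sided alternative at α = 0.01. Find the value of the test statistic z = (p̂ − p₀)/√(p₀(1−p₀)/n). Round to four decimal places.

p̂ = 618/3520 ≈ 0.175568.
Standard error under H₀: √(0.1856×0.8144/3520) = 0.006553.
z = (0.175568 − 0.1856)/0.006553 = -0.010032/0.006553 = -1.5309.
p-value = 2·P(Z > 1.531) ≈ 0.1258; since p > α = 0.01, fail to reject H₀.

z = -1.5309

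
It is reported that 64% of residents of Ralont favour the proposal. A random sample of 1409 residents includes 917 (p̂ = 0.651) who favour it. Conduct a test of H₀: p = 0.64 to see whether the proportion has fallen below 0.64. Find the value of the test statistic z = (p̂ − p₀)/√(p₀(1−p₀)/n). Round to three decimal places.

z = 0.846

p̂ = 917/1409 ≈ 0.65082.
SE = √(p₀(1−p₀)/n) = √(0.2304/1409) = 0.01279.
z = (0.65082 − 0.64)/0.01279 = 0.01082/0.01279 = 0.846.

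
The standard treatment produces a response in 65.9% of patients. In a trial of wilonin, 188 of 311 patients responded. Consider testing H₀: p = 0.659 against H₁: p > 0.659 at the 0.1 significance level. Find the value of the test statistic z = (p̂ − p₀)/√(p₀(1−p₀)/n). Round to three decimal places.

p̂ = 188/311 = 0.604502.
Standard error under H₀: √(0.659×0.341/311) = 0.026881.
z = (0.604502 − 0.659)/0.026881 = -0.054498/0.026881 = -2.027.
p-value = P(Z > -2.027) ≈ 0.9787. With α = 0.1, fail to reject H₀.

z = -2.027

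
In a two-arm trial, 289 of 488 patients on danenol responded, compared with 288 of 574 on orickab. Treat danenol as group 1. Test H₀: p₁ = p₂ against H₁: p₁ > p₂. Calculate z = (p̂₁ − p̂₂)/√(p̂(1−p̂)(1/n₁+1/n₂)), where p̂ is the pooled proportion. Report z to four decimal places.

z = 2.9497

p̂₁ = 289/488 = 0.592213, p̂₂ = 288/574 = 0.501742.
Pooled p̂ = (289+288)/(488+574) = 577/1062 = 0.543315.
SE = √(0.248124 × 0.00379134) = 0.030671.
z = (0.592213 − 0.501742)/0.030671 = 0.090471/0.030671 = 2.9497.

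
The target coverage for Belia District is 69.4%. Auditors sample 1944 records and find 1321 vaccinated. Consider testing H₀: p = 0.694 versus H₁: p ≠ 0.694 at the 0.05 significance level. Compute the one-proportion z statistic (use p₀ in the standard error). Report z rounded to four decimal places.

p̂ = 1321/1944 = 0.6795267.
Under H₀, SE = √(0.694·0.306/1944) = √(0.000109241) = 0.0104518.
z = (0.6795267 − 0.694)/0.0104518 = -0.0144733/0.0104518 = -1.3848.
p-value = 2·P(Z > 1.385) ≈ 0.1661, so at α = 0.05 we fail to reject H₀.

z = -1.3848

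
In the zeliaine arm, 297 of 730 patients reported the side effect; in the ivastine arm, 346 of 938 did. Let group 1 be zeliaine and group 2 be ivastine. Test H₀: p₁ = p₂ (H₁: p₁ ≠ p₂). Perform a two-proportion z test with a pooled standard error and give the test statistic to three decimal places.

z = 1.581

p̂₁ = 297/730 ≈ 0.40685, p̂₂ = 346/938 ≈ 0.36887.
Pooled p̂ = (297+346)/(730+938) = 643/1668 = 0.38549.
SE = √(0.236888 × 0.00243596) = 0.02402.
z = (0.40685 − 0.36887)/0.02402 = 0.03798/0.02402 = 1.581.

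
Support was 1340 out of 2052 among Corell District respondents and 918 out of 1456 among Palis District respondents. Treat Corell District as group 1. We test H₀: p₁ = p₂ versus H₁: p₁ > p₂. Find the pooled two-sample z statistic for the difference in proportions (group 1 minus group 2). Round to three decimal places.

p̂₁ = 1340/2052 = 0.65302, p̂₂ = 918/1456 = 0.63049.
Pooled p̂ = (1340+918)/(2052+1456) = 2258/3508 = 0.64367.
SE = √(p̂(1−p̂)(1/n₁+1/n₂)) = √(0.64367·0.35633·0.00117414) = √(0.0002693) = 0.01641.
z = (0.65302 − 0.63049)/0.01641 = 0.02253/0.01641 = 1.373.
p-value = P(Z > 1.373) ≈ 0.0849.

z = 1.373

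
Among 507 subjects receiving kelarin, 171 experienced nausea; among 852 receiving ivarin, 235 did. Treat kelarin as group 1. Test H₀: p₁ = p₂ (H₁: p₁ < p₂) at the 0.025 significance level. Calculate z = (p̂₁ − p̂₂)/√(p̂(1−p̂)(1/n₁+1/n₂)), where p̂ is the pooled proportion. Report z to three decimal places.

z = 2.394

p̂₁ = 171/507 ≈ 0.33728, p̂₂ = 235/852 ≈ 0.27582.
Pooled p̂ = (171+235)/(507+852) = 406/1359 = 0.29875.
SE = √(p̂(1−p̂)(1/n₁+1/n₂)) = √(0.29875·0.70125·0.0031461) = √(0.000659101) = 0.02567.
z = (0.33728 − 0.27582)/0.02567 = 0.06146/0.02567 = 2.394.
p-value = P(Z < 2.394) ≈ 0.9917, so at α = 0.025 we fail to reject H₀.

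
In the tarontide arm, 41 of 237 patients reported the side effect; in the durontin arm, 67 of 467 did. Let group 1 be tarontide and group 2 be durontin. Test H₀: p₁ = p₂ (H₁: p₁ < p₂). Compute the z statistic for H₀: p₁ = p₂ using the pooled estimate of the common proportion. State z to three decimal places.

p̂₁ = 41/237 = 0.17300, p̂₂ = 67/467 = 0.14347.
Pooled p̂ = (41+67)/(237+467) = 108/704 = 0.15341.
SE = √(p̂(1−p̂)(1/n₁+1/n₂)) = √(0.15341·0.84659·0.00636074) = √(0.000826099) = 0.02874.
z = (0.17300 − 0.14347)/0.02874 = 0.02953/0.02874 = 1.027.

z = 1.027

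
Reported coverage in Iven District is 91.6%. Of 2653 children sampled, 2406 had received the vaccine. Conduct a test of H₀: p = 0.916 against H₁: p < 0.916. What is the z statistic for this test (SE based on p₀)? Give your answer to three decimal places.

p̂ = 2406/2653 = 0.906898.
SE = √(p₀(1−p₀)/n) = √(0.076944/2653) = 0.005385.
z = (0.906898 − 0.916)/0.005385 = -0.009102/0.005385 = -1.690.

z = -1.690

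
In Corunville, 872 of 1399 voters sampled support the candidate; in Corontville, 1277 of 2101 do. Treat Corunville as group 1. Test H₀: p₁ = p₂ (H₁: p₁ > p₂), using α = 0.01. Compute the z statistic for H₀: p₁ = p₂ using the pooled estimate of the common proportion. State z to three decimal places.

z = 0.922

p̂₁ = 872/1399 ≈ 0.62330, p̂₂ = 1277/2101 ≈ 0.60781.
Pooled p̂ = (872+1277)/(1399+2101) = 2149/3500 = 0.61400.
SE = √(0.237004 × 0.00119076) = 0.01680.
z = (0.62330 − 0.60781)/0.01680 = 0.01549/0.01680 = 0.922.
p-value = P(Z > 0.922) ≈ 0.1781, so at α = 0.01 we fail to reject H₀.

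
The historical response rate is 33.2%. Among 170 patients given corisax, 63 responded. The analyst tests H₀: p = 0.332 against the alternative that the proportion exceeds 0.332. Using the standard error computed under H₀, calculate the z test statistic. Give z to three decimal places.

p̂ = 63/170 = 0.37059.
SE = √(p₀(1−p₀)/n) = √(0.22178/170) = 0.03612.
z = (0.37059 − 0.332)/0.03612 = 0.03859/0.03612 = 1.068.
p-value = P(Z > 1.068) ≈ 0.1427.

z = 1.068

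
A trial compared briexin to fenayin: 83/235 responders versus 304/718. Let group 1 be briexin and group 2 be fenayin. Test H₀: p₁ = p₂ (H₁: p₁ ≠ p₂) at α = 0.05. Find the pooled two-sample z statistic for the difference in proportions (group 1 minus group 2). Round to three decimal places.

p̂₁ = 83/235 ≈ 0.35319, p̂₂ = 304/718 ≈ 0.42340.
Pooled p̂ = (83+304)/(235+718) = 387/953 = 0.40609.
SE = √(0.24118 × 0.00564808) = 0.03691.
z = (0.35319 − 0.42340)/0.03691 = -0.07021/0.03691 = -1.902.
Two-sided p-value ≈ 2·Φ(−1.902) = 0.0571; since p > α = 0.05, fail to reject H₀.

z = -1.902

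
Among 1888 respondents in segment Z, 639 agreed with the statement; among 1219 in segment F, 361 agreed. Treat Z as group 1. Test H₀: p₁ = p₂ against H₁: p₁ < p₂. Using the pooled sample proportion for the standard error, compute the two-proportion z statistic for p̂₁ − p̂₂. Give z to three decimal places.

p̂₁ = 639/1888 ≈ 0.338453, p̂₂ = 361/1219 ≈ 0.296144.
Pooled p̂ = (639+361)/(1888+1219) = 1000/3107 = 0.321854.
SE = √(0.218264 × 0.00135001) = 0.017166.
z = (0.338453 − 0.296144)/0.017166 = 0.042309/0.017166 = 2.465.
p-value = P(Z < 2.465) ≈ 0.9931.

z = 2.465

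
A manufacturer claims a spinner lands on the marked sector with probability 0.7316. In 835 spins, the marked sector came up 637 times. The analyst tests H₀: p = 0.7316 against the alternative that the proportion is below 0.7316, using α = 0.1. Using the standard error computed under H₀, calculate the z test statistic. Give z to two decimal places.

p̂ = 637/835 ≈ 0.76287.
SE = √(p₀(1−p₀)/n) = √(0.19636/835) = 0.01534.
z = (0.76287 − 0.7316)/0.01534 = 0.03127/0.01534 = 2.04.
p-value = P(Z < 2.039) ≈ 0.9793. With α = 0.1, fail to reject H₀.

z = 2.04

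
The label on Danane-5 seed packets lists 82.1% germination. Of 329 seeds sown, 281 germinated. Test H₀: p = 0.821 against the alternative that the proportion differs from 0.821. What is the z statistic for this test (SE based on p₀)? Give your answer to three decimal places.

p̂ = 281/329 = 0.85410.
Under H₀, SE = √(0.821·0.179/329) = √(0.000446684) = 0.02113.
z = (0.85410 − 0.821)/0.02113 = 0.03310/0.02113 = 1.566.
Two-sided p-value ≈ 2·Φ(−1.566) = 0.1173.

z = 1.566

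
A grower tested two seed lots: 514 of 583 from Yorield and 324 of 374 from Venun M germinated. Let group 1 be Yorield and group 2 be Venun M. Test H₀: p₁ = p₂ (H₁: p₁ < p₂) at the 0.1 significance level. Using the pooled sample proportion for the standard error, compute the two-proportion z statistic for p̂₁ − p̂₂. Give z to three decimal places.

p̂₁ = 514/583 ≈ 0.88165, p̂₂ = 324/374 ≈ 0.86631.
Pooled p̂ = (514+324)/(583+374) = 838/957 = 0.87565.
SE = √(p̂(1−p̂)(1/n₁+1/n₂)) = √(0.87565·0.12435·0.00438906) = √(0.000477902) = 0.02186.
z = (0.88165 − 0.86631)/0.02186 = 0.01534/0.02186 = 0.702.
p-value = P(Z < 0.702) ≈ 0.7585, so at α = 0.1 we fail to reject H₀.

z = 0.702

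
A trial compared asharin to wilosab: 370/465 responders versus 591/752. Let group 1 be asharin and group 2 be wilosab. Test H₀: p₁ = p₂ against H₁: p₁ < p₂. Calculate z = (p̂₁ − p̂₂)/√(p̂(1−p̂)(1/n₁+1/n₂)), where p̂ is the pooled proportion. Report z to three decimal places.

z = 0.407

p̂₁ = 370/465 = 0.795699, p̂₂ = 591/752 = 0.785904.
Pooled p̂ = (370+591)/(465+752) = 961/1217 = 0.789647.
SE = √(p̂(1−p̂)(1/n₁+1/n₂)) = √(0.789647·0.210353·0.00348032) = √(0.000578099) = 0.024044.
z = (0.795699 − 0.785904)/0.024044 = 0.009795/0.024044 = 0.407.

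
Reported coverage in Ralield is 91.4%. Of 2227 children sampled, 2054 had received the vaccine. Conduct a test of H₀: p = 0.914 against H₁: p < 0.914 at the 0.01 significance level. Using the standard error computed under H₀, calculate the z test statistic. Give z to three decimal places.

z = 1.400

p̂ = 2054/2227 = 0.922317.
Under H₀, SE = √(0.914·0.086/2227) = √(3.52959e-05) = 0.005941.
z = (0.922317 − 0.914)/0.005941 = 0.008317/0.005941 = 1.400.
p-value = P(Z < 1.400) ≈ 0.9192; since p > α = 0.01, fail to reject H₀.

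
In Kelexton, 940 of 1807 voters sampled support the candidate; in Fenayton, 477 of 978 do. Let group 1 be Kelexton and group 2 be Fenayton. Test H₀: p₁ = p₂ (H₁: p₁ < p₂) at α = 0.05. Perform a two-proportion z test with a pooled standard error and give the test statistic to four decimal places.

z = 1.6361

p̂₁ = 940/1807 = 0.5201992, p̂₂ = 477/978 = 0.4877301.
Pooled p̂ = (940+477)/(1807+978) = 1417/2785 = 0.5087971.
SE = √(0.249923 × 0.0015759) = 0.0198457.
z = (0.5201992 − 0.4877301)/0.0198457 = 0.0324691/0.0198457 = 1.6361.
p-value = P(Z < 1.636) ≈ 0.9491; since p > α = 0.05, fail to reject H₀.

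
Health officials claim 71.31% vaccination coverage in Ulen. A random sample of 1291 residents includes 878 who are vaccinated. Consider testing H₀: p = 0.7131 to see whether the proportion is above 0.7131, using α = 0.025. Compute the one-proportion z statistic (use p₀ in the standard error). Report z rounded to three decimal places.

p̂ = 878/1291 = 0.68009.
SE = √(p₀(1−p₀)/n) = √(0.20459/1291) = 0.01259.
z = (0.68009 − 0.7131)/0.01259 = -0.03301/0.01259 = -2.622.
p-value = P(Z > -2.622) ≈ 0.9956; since p > α = 0.025, fail to reject H₀.

z = -2.622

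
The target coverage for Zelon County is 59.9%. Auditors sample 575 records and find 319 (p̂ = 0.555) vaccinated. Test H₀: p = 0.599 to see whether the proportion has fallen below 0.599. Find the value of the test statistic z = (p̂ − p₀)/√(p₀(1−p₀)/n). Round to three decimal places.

z = -2.163

p̂ = 319/575 ≈ 0.55478.
Under H₀, SE = √(0.599·0.401/575) = √(0.000417737) = 0.02044.
z = (0.55478 − 0.599)/0.02044 = -0.04422/0.02044 = -2.163.
p-value = P(Z < -2.163) ≈ 0.0153.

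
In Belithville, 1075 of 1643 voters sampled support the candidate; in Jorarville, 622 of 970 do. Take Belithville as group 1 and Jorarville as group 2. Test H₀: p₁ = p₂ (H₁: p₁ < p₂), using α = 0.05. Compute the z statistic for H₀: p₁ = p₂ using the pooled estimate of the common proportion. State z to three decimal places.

z = 0.676

p̂₁ = 1075/1643 ≈ 0.654291, p̂₂ = 622/970 ≈ 0.641237.
Pooled p̂ = (1075+622)/(1643+970) = 1697/2613 = 0.649445.
SE = √(p̂(1−p̂)(1/n₁+1/n₂)) = √(0.649445·0.350555·0.00163957) = √(0.000373275) = 0.019320.
z = (0.654291 − 0.641237)/0.019320 = 0.013054/0.019320 = 0.676.
p-value = P(Z < 0.676) ≈ 0.7504. With α = 0.05, fail to reject H₀.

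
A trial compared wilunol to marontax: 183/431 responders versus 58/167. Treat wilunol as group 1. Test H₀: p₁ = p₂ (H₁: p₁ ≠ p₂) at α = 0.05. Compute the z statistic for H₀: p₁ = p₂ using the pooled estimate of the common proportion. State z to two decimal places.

p̂₁ = 183/431 ≈ 0.4246, p̂₂ = 58/167 ≈ 0.3473.
Pooled p̂ = (183+58)/(431+167) = 241/598 = 0.4030.
SE = √(p̂(1−p̂)(1/n₁+1/n₂)) = √(0.4030·0.5970·0.00830821) = √(0.0019989) = 0.0447.
z = (0.4246 − 0.3473)/0.0447 = 0.0773/0.0447 = 1.73.
Two-sided p-value ≈ 2·Φ(−1.729) = 0.0839, so at α = 0.05 we fail to reject H₀.

z = 1.73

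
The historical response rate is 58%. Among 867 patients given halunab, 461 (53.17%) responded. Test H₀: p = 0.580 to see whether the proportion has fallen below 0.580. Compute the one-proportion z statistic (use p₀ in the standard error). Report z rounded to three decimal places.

p̂ = 461/867 = 0.531719.
Under H₀, SE = √(0.58·0.42/867) = √(0.000280969) = 0.016762.
z = (0.531719 − 0.58)/0.016762 = -0.048281/0.016762 = -2.880.

z = -2.880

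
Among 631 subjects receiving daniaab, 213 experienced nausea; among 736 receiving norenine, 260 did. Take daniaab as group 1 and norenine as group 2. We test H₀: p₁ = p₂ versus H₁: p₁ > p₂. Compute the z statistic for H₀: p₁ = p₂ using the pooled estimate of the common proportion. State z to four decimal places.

z = -0.6084

p̂₁ = 213/631 ≈ 0.337559, p̂₂ = 260/736 ≈ 0.353261.
Pooled p̂ = (213+260)/(631+736) = 473/1367 = 0.346013.
SE = √(0.226288 × 0.00294348) = 0.025808.
z = (0.337559 − 0.353261)/0.025808 = -0.015702/0.025808 = -0.6084.
p-value = P(Z > -0.608) ≈ 0.7285.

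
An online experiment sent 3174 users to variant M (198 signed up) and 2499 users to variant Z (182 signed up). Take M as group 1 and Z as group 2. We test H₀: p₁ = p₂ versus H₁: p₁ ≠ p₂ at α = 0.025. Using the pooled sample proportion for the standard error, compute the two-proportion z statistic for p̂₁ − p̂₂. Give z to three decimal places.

z = -1.563

p̂₁ = 198/3174 ≈ 0.062382, p̂₂ = 182/2499 ≈ 0.072829.
Pooled p̂ = (198+182)/(3174+2499) = 380/5673 = 0.066984.
SE = √(p̂(1−p̂)(1/n₁+1/n₂)) = √(0.066984·0.933016·0.00071522) = √(4.46992e-05) = 0.006686.
z = (0.062382 − 0.072829)/0.006686 = -0.010447/0.006686 = -1.563.
Two-sided p-value ≈ 2·Φ(−1.563) = 0.1181; since p > α = 0.025, fail to reject H₀.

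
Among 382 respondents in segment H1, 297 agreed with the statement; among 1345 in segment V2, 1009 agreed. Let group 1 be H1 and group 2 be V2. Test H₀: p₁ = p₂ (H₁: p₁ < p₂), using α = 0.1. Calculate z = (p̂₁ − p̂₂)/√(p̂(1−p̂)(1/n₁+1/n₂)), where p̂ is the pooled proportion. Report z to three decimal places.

p̂₁ = 297/382 ≈ 0.77749, p̂₂ = 1009/1345 ≈ 0.75019.
Pooled p̂ = (297+1009)/(382+1345) = 1306/1727 = 0.75622.
SE = √(0.184349 × 0.0033613) = 0.02489.
z = (0.77749 − 0.75019)/0.02489 = 0.02730/0.02489 = 1.097.
p-value = P(Z < 1.097) ≈ 0.8636; since p > α = 0.1, fail to reject H₀.

z = 1.097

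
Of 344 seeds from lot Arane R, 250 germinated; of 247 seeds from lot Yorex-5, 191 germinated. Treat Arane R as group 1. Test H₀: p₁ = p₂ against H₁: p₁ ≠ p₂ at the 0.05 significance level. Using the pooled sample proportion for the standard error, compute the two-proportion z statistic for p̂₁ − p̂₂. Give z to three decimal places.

z = -1.282

p̂₁ = 250/344 ≈ 0.72674, p̂₂ = 191/247 ≈ 0.77328.
Pooled p̂ = (250+191)/(344+247) = 441/591 = 0.74619.
SE = √(p̂(1−p̂)(1/n₁+1/n₂)) = √(0.74619·0.25381·0.00695556) = √(0.00131731) = 0.03629.
z = (0.72674 − 0.77328)/0.03629 = -0.04654/0.03629 = -1.282.
Two-sided p-value ≈ 2·Φ(−1.282) = 0.1998; since p > α = 0.05, fail to reject H₀.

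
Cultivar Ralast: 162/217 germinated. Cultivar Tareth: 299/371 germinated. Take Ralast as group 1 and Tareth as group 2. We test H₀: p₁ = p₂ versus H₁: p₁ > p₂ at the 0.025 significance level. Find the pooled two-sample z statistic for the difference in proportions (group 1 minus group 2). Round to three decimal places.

p̂₁ = 162/217 = 0.74654, p̂₂ = 299/371 = 0.80593.
Pooled p̂ = (162+299)/(217+371) = 461/588 = 0.78401.
SE = √(p̂(1−p̂)(1/n₁+1/n₂)) = √(0.78401·0.21599·0.00730371) = √(0.00123678) = 0.03517.
z = (0.74654 − 0.80593)/0.03517 = -0.05939/0.03517 = -1.689.
p-value = P(Z > -1.689) ≈ 0.9544; since p > α = 0.025, fail to reject H₀.

z = -1.689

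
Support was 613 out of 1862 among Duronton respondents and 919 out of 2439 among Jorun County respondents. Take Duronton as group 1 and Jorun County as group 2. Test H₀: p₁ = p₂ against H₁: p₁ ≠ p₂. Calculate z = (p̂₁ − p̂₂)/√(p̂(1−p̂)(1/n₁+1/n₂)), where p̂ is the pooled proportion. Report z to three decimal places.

z = -3.228

p̂₁ = 613/1862 ≈ 0.329216, p̂₂ = 919/2439 ≈ 0.376794.
Pooled p̂ = (613+919)/(1862+2439) = 1532/4301 = 0.356196.
SE = √(p̂(1−p̂)(1/n₁+1/n₂)) = √(0.356196·0.643804·0.000947061) = √(0.00021718) = 0.014737.
z = (0.329216 − 0.376794)/0.014737 = -0.047578/0.014737 = -3.228.
p-value = 2·P(Z > 3.228) ≈ 0.0012.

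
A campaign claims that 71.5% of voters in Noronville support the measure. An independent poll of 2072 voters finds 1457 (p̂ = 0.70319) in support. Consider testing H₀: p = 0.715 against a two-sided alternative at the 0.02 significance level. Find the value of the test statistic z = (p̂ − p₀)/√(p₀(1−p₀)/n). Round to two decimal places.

z = -1.19

p̂ = 1457/2072 ≈ 0.7032.
SE = √(p₀(1−p₀)/n) = √(0.20378/2072) = 0.0099.
z = (0.7032 − 0.715)/0.0099 = -0.0118/0.0099 = -1.19.
p-value = 2·P(Z > 1.191) ≈ 0.2335. With α = 0.02, fail to reject H₀.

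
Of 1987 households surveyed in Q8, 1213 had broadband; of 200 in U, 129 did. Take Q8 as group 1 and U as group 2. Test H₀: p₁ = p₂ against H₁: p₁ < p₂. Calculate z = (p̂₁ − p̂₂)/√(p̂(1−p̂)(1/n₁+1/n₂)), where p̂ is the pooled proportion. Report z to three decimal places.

z = -0.956

p̂₁ = 1213/1987 ≈ 0.61047, p̂₂ = 129/200 ≈ 0.64500.
Pooled p̂ = (1213+129)/(1987+200) = 1342/2187 = 0.61363.
SE = √(p̂(1−p̂)(1/n₁+1/n₂)) = √(0.61363·0.38637·0.00550327) = √(0.00130477) = 0.03612.
z = (0.61047 − 0.64500)/0.03612 = -0.03453/0.03612 = -0.956.
p-value = P(Z < -0.956) ≈ 0.1695.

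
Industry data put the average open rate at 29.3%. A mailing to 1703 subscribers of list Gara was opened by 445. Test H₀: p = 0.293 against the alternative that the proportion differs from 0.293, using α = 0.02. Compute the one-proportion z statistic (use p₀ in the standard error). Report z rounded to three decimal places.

z = -2.874

p̂ = 445/1703 = 0.26130.
Standard error under H₀: √(0.293×0.707/1703) = 0.01103.
z = (0.26130 − 0.293)/0.01103 = -0.03170/0.01103 = -2.874.
Two-sided p-value ≈ 2·Φ(−2.874) = 0.0041. With α = 0.02, reject H₀.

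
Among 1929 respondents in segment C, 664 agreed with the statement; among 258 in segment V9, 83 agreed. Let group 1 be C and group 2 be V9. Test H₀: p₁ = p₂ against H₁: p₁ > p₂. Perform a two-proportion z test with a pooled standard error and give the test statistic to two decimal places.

p̂₁ = 664/1929 ≈ 0.3442, p̂₂ = 83/258 ≈ 0.3217.
Pooled p̂ = (664+83)/(1929+258) = 747/2187 = 0.3416.
SE = √(p̂(1−p̂)(1/n₁+1/n₂)) = √(0.3416·0.6584·0.00439437) = √(0.000988285) = 0.0314.
z = (0.3442 − 0.3217)/0.0314 = 0.0225/0.0314 = 0.72.
p-value = P(Z > 0.716) ≈ 0.2369.

z = 0.72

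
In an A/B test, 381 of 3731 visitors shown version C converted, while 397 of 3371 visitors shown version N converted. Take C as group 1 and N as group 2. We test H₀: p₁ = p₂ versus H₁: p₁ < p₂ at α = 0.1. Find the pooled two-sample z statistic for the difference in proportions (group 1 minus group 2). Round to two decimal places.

z = -2.11

p̂₁ = 381/3731 = 0.10212, p̂₂ = 397/3371 = 0.11777.
Pooled p̂ = (381+397)/(3731+3371) = 778/7102 = 0.10955.
SE = √(p̂(1−p̂)(1/n₁+1/n₂)) = √(0.10955·0.89045·0.000564673) = √(5.50816e-05) = 0.00742.
z = (0.10212 − 0.11777)/0.00742 = -0.01565/0.00742 = -2.11.
p-value = P(Z < -2.109) ≈ 0.0175; since p < α = 0.1, reject H₀.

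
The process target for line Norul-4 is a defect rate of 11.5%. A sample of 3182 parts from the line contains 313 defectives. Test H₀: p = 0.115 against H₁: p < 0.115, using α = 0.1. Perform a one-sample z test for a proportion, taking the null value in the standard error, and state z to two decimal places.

z = -2.94

p̂ = 313/3182 ≈ 0.09837.
Under H₀, SE = √(0.115·0.885/3182) = √(3.19846e-05) = 0.00566.
z = (0.09837 − 0.115)/0.00566 = -0.01663/0.00566 = -2.94.
p-value = P(Z < -2.941) ≈ 0.0016. With α = 0.1, reject H₀.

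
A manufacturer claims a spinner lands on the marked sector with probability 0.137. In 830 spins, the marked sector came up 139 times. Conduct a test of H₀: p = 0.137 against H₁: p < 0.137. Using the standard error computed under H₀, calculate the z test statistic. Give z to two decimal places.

z = 2.55

p̂ = 139/830 = 0.16747.
SE = √(p₀(1−p₀)/n) = √(0.11823/830) = 0.01194.
z = (0.16747 − 0.137)/0.01194 = 0.03047/0.01194 = 2.55.
p-value = P(Z < 2.553) ≈ 0.9947.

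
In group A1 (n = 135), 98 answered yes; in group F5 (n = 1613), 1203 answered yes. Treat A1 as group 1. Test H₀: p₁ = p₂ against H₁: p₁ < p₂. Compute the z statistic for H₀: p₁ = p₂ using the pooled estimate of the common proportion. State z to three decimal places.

p̂₁ = 98/135 ≈ 0.72593, p̂₂ = 1203/1613 ≈ 0.74582.
Pooled p̂ = (98+1203)/(135+1613) = 1301/1748 = 0.74428.
SE = √(p̂(1−p̂)(1/n₁+1/n₂)) = √(0.74428·0.25572·0.00802737) = √(0.00152783) = 0.03909.
z = (0.72593 − 0.74582)/0.03909 = -0.01989/0.03909 = -0.509.

z = -0.509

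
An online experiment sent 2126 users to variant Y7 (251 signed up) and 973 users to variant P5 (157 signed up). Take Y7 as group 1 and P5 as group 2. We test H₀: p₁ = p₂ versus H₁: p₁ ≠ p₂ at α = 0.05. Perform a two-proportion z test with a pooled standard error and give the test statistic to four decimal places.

p̂₁ = 251/2126 ≈ 0.118062, p̂₂ = 157/973 ≈ 0.161357.
Pooled p̂ = (251+157)/(2126+973) = 408/3099 = 0.131655.
SE = √(0.114322 × 0.00149812) = 0.013087.
z = (0.118062 − 0.161357)/0.013087 = -0.043295/0.013087 = -3.3082.
Two-sided p-value ≈ 2·Φ(−3.308) = 0.0009, so at α = 0.05 we reject H₀.

z = -3.3082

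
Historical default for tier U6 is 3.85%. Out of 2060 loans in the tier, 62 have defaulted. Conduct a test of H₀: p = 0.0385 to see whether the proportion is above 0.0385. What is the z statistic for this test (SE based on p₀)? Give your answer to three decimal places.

z = -1.982

p̂ = 62/2060 ≈ 0.030097.
Under H₀, SE = √(0.0385·0.9615/2060) = √(1.79698e-05) = 0.004239.
z = (0.030097 − 0.0385)/0.004239 = -0.008403/0.004239 = -1.982.
p-value = P(Z > -1.982) ≈ 0.9763.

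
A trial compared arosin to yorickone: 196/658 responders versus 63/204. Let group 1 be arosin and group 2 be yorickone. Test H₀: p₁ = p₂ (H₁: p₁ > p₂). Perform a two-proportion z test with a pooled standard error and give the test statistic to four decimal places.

z = -0.2981

p̂₁ = 196/658 = 0.297872, p̂₂ = 63/204 = 0.308824.
Pooled p̂ = (196+63)/(658+204) = 259/862 = 0.300464.
SE = √(p̂(1−p̂)(1/n₁+1/n₂)) = √(0.300464·0.699536·0.00642172) = √(0.00134975) = 0.036739.
z = (0.297872 − 0.308824)/0.036739 = -0.010952/0.036739 = -0.2981.
p-value = P(Z > -0.298) ≈ 0.6172.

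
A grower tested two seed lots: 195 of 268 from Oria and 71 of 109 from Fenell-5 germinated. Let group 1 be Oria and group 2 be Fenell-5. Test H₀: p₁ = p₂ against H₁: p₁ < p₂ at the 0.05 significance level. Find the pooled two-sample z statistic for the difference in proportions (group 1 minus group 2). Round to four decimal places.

z = 1.4723

p̂₁ = 195/268 ≈ 0.727612, p̂₂ = 71/109 ≈ 0.651376.
Pooled p̂ = (195+71)/(268+109) = 266/377 = 0.705570.
SE = √(p̂(1−p̂)(1/n₁+1/n₂)) = √(0.705570·0.294430·0.0129057) = √(0.00268103) = 0.051779.
z = (0.727612 − 0.651376)/0.051779 = 0.076236/0.051779 = 1.4723.
p-value = P(Z < 1.472) ≈ 0.9295, so at α = 0.05 we fail to reject H₀.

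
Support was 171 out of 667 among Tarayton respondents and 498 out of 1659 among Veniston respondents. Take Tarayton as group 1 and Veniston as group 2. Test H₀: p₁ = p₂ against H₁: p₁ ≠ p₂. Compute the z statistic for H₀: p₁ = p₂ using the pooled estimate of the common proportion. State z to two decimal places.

z = -2.11

p̂₁ = 171/667 = 0.2564, p̂₂ = 498/1659 = 0.3002.
Pooled p̂ = (171+498)/(667+1659) = 669/2326 = 0.2876.
SE = √(p̂(1−p̂)(1/n₁+1/n₂)) = √(0.2876·0.7124·0.00210202) = √(0.000430692) = 0.0208.
z = (0.2564 − 0.3002)/0.0208 = -0.0438/0.0208 = -2.11.
p-value = 2·P(Z > 2.111) ≈ 0.0348.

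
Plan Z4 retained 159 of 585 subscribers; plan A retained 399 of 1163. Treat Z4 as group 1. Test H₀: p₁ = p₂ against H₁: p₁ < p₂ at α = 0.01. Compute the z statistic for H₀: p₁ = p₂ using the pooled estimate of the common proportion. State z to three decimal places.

z = -3.017

p̂₁ = 159/585 ≈ 0.27179, p̂₂ = 399/1163 ≈ 0.34308.
Pooled p̂ = (159+399)/(585+1163) = 558/1748 = 0.31922.
SE = √(0.217319 × 0.00256925) = 0.02363.
z = (0.27179 − 0.34308)/0.02363 = -0.07129/0.02363 = -3.017.
p-value = P(Z < -3.017) ≈ 0.0013, so at α = 0.01 we reject H₀.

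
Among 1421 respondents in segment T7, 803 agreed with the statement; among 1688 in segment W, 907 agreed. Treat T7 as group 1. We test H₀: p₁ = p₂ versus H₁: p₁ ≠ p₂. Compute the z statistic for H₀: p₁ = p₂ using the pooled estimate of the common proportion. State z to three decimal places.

p̂₁ = 803/1421 = 0.56510, p̂₂ = 907/1688 = 0.53732.
Pooled p̂ = (803+907)/(1421+1688) = 1710/3109 = 0.55002.
SE = √(0.247498 × 0.00129615) = 0.01791.
z = (0.56510 − 0.53732)/0.01791 = 0.02778/0.01791 = 1.551.

z = 1.551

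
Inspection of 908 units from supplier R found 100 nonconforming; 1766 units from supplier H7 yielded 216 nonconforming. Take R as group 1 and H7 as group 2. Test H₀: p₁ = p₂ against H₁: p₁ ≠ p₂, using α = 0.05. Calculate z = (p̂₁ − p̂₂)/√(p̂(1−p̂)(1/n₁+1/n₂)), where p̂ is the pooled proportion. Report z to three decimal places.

z = -0.924

p̂₁ = 100/908 = 0.11013, p̂₂ = 216/1766 = 0.12231.
Pooled p̂ = (100+216)/(908+1766) = 316/2674 = 0.11818.
SE = √(0.10421 × 0.00166757) = 0.01318.
z = (0.11013 − 0.12231)/0.01318 = -0.01218/0.01318 = -0.924.
p-value = 2·P(Z > 0.924) ≈ 0.3556. With α = 0.05, fail to reject H₀.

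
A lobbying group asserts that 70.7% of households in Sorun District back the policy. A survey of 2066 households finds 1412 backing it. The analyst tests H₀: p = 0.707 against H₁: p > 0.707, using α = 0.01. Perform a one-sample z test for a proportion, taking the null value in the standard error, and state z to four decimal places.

p̂ = 1412/2066 = 0.6834463.
SE = √(p₀(1−p₀)/n) = √(0.20715/2066) = 0.0100133.
z = (0.6834463 − 0.707)/0.0100133 = -0.0235537/0.0100133 = -2.3522.
p-value = P(Z > -2.352) ≈ 0.9907, so at α = 0.01 we fail to reject H₀.

z = -2.3522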